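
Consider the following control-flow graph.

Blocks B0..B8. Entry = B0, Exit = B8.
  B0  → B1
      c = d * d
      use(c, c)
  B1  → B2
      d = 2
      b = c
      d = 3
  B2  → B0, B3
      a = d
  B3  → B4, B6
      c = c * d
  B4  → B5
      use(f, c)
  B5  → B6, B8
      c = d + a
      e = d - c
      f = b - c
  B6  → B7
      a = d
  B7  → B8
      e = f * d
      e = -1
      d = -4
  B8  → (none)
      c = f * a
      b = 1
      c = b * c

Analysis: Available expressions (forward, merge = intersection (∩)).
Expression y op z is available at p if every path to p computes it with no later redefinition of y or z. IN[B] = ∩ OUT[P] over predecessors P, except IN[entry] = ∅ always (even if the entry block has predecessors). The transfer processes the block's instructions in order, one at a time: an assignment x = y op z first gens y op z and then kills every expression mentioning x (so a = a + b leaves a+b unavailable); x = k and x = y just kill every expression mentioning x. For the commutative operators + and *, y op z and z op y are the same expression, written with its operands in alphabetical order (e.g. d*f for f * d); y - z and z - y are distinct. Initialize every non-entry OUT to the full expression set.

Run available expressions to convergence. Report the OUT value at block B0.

Answer: {d*d}

Working:
Converged values:
  B0: | IN={} | OUT={d*d}
  B1: | IN={d*d} | OUT={}
  B2: | IN={} | OUT={}
  B3: | IN={} | OUT={}
  B4: | IN={} | OUT={}
  B5: | IN={} | OUT={a+d, b-c, d-c}
  B6: | IN={} | OUT={}
  B7: | IN={} | OUT={}
  B8: | IN={} | OUT={a*f}

Merge at B0 (entry node, so the boundary value {} is joined with the incoming edge(s)): IN[B0] = {} ∩ OUT[B2] = {}
Applying B0's transfer function to that IN value gives OUT[B0] (row B0 above).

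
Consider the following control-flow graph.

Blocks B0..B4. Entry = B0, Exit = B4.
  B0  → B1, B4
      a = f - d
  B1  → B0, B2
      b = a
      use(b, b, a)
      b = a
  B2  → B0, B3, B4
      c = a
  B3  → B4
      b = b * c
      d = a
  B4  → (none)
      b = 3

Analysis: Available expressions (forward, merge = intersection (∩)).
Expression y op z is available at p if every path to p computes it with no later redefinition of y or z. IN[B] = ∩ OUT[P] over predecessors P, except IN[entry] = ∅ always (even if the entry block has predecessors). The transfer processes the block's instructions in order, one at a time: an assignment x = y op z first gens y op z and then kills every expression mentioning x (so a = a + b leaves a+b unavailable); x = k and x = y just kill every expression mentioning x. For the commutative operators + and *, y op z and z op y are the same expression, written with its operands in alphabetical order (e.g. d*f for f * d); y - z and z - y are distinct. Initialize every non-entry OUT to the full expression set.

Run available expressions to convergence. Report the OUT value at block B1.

Answer: {f-d}

Trace:
Fixpoint table:
  B0:  IN={}  OUT={f-d}
  B1:  IN={f-d}  OUT={f-d}
  B2:  IN={f-d}  OUT={f-d}
  B3:  IN={f-d}  OUT={}
  B4:  IN={}  OUT={}

Merge at B1: IN[B1] = OUT[B0] = {f-d}
Applying B1's transfer function to that IN value gives OUT[B1] (row B1 above).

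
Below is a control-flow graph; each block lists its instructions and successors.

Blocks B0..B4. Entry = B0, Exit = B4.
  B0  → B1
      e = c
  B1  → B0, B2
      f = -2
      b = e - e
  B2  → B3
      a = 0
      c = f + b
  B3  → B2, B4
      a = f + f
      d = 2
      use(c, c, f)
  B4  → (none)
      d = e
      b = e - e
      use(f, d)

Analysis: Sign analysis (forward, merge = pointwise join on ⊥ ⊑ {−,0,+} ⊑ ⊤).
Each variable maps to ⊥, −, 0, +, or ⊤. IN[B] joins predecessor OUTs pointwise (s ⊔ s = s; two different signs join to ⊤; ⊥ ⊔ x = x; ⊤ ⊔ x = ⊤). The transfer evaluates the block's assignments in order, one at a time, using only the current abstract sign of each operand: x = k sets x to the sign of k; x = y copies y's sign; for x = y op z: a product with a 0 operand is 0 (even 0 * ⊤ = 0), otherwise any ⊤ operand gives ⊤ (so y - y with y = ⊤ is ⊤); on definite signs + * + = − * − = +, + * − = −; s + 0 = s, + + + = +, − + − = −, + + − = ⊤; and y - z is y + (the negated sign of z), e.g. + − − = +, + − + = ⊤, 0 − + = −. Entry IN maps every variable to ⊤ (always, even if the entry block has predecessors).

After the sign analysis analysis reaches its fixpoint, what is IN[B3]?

Answer: {a: 0, b: ⊤, c: ⊤, d: ⊤, e: ⊤, f: -}

Derivation:
Fixpoint table:
  B0: | IN=(all ⊤) | OUT=(all ⊤)
  B1: | IN=(all ⊤) | OUT={f:-; rest ⊤}
  B2: | IN={f:-; rest ⊤} | OUT={a:0, f:-; rest ⊤}
  B3: | IN={a:0, f:-; rest ⊤} | OUT={a:-, d:+, f:-; rest ⊤}
  B4: | IN={a:-, d:+, f:-; rest ⊤} | OUT={a:-, f:-; rest ⊤}

Merge at B3: IN[B3] = OUT[B2] = {a: 0, b: ⊤, c: ⊤, d: ⊤, e: ⊤, f: -}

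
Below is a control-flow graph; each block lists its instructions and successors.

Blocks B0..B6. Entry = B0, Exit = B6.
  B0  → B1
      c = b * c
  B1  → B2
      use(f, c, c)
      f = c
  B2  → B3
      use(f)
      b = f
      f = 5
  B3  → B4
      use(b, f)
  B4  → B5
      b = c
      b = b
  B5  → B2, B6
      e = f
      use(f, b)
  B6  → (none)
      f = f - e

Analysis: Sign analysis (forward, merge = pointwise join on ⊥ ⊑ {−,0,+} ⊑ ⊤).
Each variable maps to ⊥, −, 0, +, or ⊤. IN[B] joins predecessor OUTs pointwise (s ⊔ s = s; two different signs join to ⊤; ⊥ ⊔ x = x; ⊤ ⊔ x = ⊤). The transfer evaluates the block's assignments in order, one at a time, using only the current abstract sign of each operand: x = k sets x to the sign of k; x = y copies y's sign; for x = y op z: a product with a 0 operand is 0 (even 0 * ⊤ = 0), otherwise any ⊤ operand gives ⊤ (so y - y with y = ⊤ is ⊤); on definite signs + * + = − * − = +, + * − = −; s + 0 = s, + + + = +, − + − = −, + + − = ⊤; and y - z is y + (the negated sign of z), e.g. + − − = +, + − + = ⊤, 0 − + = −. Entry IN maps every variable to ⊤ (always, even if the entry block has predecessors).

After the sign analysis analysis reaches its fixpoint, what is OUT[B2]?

Converged values:
  B0:   IN=(all ⊤)   OUT=(all ⊤)
  B1:   IN=(all ⊤)   OUT=(all ⊤)
  B2:   IN=(all ⊤)   OUT={f:+; rest ⊤}
  B3:   IN={f:+; rest ⊤}   OUT={f:+; rest ⊤}
  B4:   IN={f:+; rest ⊤}   OUT={f:+; rest ⊤}
  B5:   IN={f:+; rest ⊤}   OUT={e:+, f:+; rest ⊤}
  B6:   IN={e:+, f:+; rest ⊤}   OUT={e:+; rest ⊤}

Merge at B2: IN[B2] = OUT[B1] ⊔ OUT[B5] = {a: ⊤, b: ⊤, c: ⊤, d: ⊤, e: ⊤, f: ⊤}
Applying B2's transfer function to that IN value gives OUT[B2] (row B2 above).

Answer: {a: ⊤, b: ⊤, c: ⊤, d: ⊤, e: ⊤, f: +}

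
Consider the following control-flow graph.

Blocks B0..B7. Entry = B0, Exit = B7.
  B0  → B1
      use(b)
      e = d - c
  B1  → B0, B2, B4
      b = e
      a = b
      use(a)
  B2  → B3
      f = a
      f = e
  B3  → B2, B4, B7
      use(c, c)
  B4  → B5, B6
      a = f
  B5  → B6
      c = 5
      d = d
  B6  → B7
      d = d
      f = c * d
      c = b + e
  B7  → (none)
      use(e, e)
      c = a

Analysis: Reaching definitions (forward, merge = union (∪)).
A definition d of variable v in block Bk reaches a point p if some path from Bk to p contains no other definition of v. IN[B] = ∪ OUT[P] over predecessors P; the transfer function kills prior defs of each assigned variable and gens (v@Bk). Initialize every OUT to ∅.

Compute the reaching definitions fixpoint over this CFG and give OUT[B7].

Converged values:
  B0:  IN={a@B1, b@B1, e@B0}  OUT={a@B1, b@B1, e@B0}
  B1:  IN={a@B1, b@B1, e@B0}  OUT={a@B1, b@B1, e@B0}
  B2:  IN={a@B1, b@B1, e@B0, f@B2}  OUT={a@B1, b@B1, e@B0, f@B2}
  B3:  IN={a@B1, b@B1, e@B0, f@B2}  OUT={a@B1, b@B1, e@B0, f@B2}
  B4:  IN={a@B1, b@B1, e@B0, f@B2}  OUT={a@B4, b@B1, e@B0, f@B2}
  B5:  IN={a@B4, b@B1, e@B0, f@B2}  OUT={a@B4, b@B1, c@B5, d@B5, e@B0, f@B2}
  B6:  IN={a@B4, b@B1, c@B5, d@B5, e@B0, f@B2}  OUT={a@B4, b@B1, c@B6, d@B6, e@B0, f@B6}
  B7:  IN={a@B1, a@B4, b@B1, c@B6, d@B6, e@B0, f@B2, f@B6}  OUT={a@B1, a@B4, b@B1, c@B7, d@B6, e@B0, f@B2, f@B6}

Merge at B7: IN[B7] = OUT[B3] ⊔ OUT[B6] = {a@B1, a@B4, b@B1, c@B6, d@B6, e@B0, f@B2, f@B6}
Applying B7's transfer function to that IN value gives OUT[B7] (row B7 above).

Answer: {a@B1, a@B4, b@B1, c@B7, d@B6, e@B0, f@B2, f@B6}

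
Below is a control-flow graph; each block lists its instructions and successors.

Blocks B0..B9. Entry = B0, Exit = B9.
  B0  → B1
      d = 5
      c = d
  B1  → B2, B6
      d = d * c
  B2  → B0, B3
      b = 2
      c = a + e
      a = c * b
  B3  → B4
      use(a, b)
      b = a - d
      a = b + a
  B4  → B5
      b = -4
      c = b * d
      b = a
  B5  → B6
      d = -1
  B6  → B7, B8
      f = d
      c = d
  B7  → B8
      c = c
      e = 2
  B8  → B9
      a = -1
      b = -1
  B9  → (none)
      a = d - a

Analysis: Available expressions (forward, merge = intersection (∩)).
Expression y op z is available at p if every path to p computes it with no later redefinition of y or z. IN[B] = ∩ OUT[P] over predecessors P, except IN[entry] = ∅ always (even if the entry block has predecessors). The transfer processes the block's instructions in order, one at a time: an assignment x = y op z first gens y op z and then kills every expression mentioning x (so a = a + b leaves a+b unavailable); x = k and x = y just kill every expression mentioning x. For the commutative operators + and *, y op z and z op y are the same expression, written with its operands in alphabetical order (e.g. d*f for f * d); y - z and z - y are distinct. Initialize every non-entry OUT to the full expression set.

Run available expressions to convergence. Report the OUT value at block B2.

Answer: {b*c}

Derivation:
Converged values:
  B0:   IN={}   OUT={}
  B1:   IN={}   OUT={}
  B2:   IN={}   OUT={b*c}
  B3:   IN={b*c}   OUT={}
  B4:   IN={}   OUT={}
  B5:   IN={}   OUT={}
  B6:   IN={}   OUT={}
  B7:   IN={}   OUT={}
  B8:   IN={}   OUT={}
  B9:   IN={}   OUT={}

Merge at B2: IN[B2] = OUT[B1] = {}
Applying B2's transfer function to that IN value gives OUT[B2] (row B2 above).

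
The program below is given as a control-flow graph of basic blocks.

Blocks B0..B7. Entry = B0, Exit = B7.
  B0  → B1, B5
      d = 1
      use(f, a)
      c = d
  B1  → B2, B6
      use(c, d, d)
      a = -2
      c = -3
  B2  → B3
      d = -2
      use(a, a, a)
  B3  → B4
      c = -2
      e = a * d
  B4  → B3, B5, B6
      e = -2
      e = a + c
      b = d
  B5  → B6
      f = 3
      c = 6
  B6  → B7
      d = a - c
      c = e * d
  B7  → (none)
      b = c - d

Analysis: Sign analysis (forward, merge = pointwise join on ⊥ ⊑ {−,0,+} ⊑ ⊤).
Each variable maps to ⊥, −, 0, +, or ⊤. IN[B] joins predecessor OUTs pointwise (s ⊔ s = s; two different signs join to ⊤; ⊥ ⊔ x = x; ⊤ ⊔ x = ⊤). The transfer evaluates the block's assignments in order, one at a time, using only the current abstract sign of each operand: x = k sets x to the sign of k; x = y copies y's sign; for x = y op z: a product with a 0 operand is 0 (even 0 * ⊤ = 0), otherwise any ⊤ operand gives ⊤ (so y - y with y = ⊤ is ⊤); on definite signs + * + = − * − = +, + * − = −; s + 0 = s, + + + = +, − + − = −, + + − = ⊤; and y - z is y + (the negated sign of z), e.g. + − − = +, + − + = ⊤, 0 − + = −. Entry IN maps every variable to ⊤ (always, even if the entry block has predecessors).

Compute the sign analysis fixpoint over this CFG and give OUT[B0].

Answer: {a: ⊤, b: ⊤, c: +, d: +, e: ⊤, f: ⊤}

Working:
Per-block solution:
  B0: | IN=(all ⊤) | OUT={c:+, d:+; rest ⊤}
  B1: | IN={c:+, d:+; rest ⊤} | OUT={a:-, c:-, d:+; rest ⊤}
  B2: | IN={a:-, c:-, d:+; rest ⊤} | OUT={a:-, c:-, d:-; rest ⊤}
  B3: | IN={a:-, c:-, d:-; rest ⊤} | OUT={a:-, c:-, d:-, e:+; rest ⊤}
  B4: | IN={a:-, c:-, d:-, e:+; rest ⊤} | OUT={a:-, b:-, c:-, d:-, e:-; rest ⊤}
  B5: | IN=(all ⊤) | OUT={c:+, f:+; rest ⊤}
  B6: | IN=(all ⊤) | OUT=(all ⊤)
  B7: | IN=(all ⊤) | OUT=(all ⊤)

B0 is the boundary node: IN[B0] = {a: ⊤, b: ⊤, c: ⊤, d: ⊤, e: ⊤, f: ⊤}
Applying B0's transfer function to that IN value gives OUT[B0] (row B0 above).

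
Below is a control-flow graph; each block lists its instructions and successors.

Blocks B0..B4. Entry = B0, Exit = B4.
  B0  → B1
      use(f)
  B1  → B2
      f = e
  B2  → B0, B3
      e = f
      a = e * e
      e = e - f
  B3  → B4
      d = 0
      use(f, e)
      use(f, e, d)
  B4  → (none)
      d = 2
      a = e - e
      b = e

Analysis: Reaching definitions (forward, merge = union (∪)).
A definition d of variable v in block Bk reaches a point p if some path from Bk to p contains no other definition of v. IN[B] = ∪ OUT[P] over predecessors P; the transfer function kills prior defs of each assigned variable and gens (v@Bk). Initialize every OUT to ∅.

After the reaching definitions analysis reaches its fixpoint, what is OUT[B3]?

Per-block solution:
  B0:   IN={a@B2, e@B2, f@B1}   OUT={a@B2, e@B2, f@B1}
  B1:   IN={a@B2, e@B2, f@B1}   OUT={a@B2, e@B2, f@B1}
  B2:   IN={a@B2, e@B2, f@B1}   OUT={a@B2, e@B2, f@B1}
  B3:   IN={a@B2, e@B2, f@B1}   OUT={a@B2, d@B3, e@B2, f@B1}
  B4:   IN={a@B2, d@B3, e@B2, f@B1}   OUT={a@B4, b@B4, d@B4, e@B2, f@B1}

Merge at B3: IN[B3] = OUT[B2] = {a@B2, e@B2, f@B1}
Applying B3's transfer function to that IN value gives OUT[B3] (row B3 above).

Answer: {a@B2, d@B3, e@B2, f@B1}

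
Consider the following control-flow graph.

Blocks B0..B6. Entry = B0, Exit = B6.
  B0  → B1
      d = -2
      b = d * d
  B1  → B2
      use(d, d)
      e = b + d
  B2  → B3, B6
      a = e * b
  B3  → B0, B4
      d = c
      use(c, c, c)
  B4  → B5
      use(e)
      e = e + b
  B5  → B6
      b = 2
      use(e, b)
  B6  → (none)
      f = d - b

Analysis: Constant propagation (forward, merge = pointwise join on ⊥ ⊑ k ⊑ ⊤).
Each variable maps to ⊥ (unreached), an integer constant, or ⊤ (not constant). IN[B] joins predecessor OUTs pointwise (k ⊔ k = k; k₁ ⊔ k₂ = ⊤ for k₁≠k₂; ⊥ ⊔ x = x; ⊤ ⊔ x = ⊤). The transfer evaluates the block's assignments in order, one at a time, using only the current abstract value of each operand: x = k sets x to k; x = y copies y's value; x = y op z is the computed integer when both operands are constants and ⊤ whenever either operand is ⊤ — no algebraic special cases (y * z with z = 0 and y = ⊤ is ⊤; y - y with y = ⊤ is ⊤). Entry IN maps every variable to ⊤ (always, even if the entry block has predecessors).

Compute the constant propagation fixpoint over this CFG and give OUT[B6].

Answer: {a: 8, b: ⊤, c: ⊤, d: ⊤, e: ⊤, f: ⊤}

Derivation:
Per-block solution:
  B0: | IN=(all ⊤) | OUT={b:4, d:-2; rest ⊤}
  B1: | IN={b:4, d:-2; rest ⊤} | OUT={b:4, d:-2, e:2; rest ⊤}
  B2: | IN={b:4, d:-2, e:2; rest ⊤} | OUT={a:8, b:4, d:-2, e:2; rest ⊤}
  B3: | IN={a:8, b:4, d:-2, e:2; rest ⊤} | OUT={a:8, b:4, e:2; rest ⊤}
  B4: | IN={a:8, b:4, e:2; rest ⊤} | OUT={a:8, b:4, e:6; rest ⊤}
  B5: | IN={a:8, b:4, e:6; rest ⊤} | OUT={a:8, b:2, e:6; rest ⊤}
  B6: | IN={a:8; rest ⊤} | OUT={a:8; rest ⊤}

Merge at B6: IN[B6] = OUT[B2] ⊔ OUT[B5] = {a: 8, b: ⊤, c: ⊤, d: ⊤, e: ⊤, f: ⊤}
Applying B6's transfer function to that IN value gives OUT[B6] (row B6 above).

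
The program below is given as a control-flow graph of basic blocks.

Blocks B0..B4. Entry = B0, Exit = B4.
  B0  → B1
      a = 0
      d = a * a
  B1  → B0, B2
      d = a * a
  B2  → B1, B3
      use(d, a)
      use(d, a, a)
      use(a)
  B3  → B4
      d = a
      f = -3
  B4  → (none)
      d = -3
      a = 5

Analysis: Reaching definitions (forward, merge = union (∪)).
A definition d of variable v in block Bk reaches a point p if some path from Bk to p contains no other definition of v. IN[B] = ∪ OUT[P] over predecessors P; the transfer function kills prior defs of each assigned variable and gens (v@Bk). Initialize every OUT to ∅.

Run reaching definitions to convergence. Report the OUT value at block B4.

Per-block solution:
  B0:  IN={a@B0, d@B1}  OUT={a@B0, d@B0}
  B1:  IN={a@B0, d@B0, d@B1}  OUT={a@B0, d@B1}
  B2:  IN={a@B0, d@B1}  OUT={a@B0, d@B1}
  B3:  IN={a@B0, d@B1}  OUT={a@B0, d@B3, f@B3}
  B4:  IN={a@B0, d@B3, f@B3}  OUT={a@B4, d@B4, f@B3}

Merge at B4: IN[B4] = OUT[B3] = {a@B0, d@B3, f@B3}
Applying B4's transfer function to that IN value gives OUT[B4] (row B4 above).

Answer: {a@B4, d@B4, f@B3}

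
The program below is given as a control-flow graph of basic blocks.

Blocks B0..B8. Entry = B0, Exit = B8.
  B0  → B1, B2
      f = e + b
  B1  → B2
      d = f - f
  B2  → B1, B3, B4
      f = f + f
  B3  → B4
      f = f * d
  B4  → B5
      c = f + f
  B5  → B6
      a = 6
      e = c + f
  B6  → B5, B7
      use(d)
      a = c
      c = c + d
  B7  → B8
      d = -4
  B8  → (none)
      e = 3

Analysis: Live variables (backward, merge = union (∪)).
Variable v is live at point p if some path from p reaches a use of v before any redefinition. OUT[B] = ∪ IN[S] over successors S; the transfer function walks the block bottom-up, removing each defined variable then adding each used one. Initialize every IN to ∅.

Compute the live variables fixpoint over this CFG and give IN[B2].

Converged values:
  B0:   IN={b, d, e}   OUT={d, f}
  B1:   IN={f}   OUT={d, f}
  B2:   IN={d, f}   OUT={d, f}
  B3:   IN={d, f}   OUT={d, f}
  B4:   IN={d, f}   OUT={c, d, f}
  B5:   IN={c, d, f}   OUT={c, d, f}
  B6:   IN={c, d, f}   OUT={c, d, f}
  B7:   IN={}   OUT={}
  B8:   IN={}   OUT={}

Merge at B2: OUT[B2] = IN[B1] ⊔ IN[B3] ⊔ IN[B4] = {d, f}
Applying B2's transfer function to that OUT value gives IN[B2] (row B2 above).

Answer: {d, f}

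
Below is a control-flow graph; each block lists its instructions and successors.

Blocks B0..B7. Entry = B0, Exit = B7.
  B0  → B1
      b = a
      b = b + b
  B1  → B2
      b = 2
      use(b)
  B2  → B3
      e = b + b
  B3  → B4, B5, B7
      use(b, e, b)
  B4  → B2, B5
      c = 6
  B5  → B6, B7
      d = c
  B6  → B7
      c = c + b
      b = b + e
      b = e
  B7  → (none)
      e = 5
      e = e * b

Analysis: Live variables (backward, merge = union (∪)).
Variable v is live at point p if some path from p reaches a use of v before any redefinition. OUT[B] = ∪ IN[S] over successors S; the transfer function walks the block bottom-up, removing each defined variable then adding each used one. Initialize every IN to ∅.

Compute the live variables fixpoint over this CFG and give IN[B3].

Answer: {b, c, e}

Trace:
Converged values:
  B0:   IN={a, c}   OUT={c}
  B1:   IN={c}   OUT={b, c}
  B2:   IN={b, c}   OUT={b, c, e}
  B3:   IN={b, c, e}   OUT={b, c, e}
  B4:   IN={b, e}   OUT={b, c, e}
  B5:   IN={b, c, e}   OUT={b, c, e}
  B6:   IN={b, c, e}   OUT={b}
  B7:   IN={b}   OUT={}

Merge at B3: OUT[B3] = IN[B4] ⊔ IN[B5] ⊔ IN[B7] = {b, c, e}
Applying B3's transfer function to that OUT value gives IN[B3] (row B3 above).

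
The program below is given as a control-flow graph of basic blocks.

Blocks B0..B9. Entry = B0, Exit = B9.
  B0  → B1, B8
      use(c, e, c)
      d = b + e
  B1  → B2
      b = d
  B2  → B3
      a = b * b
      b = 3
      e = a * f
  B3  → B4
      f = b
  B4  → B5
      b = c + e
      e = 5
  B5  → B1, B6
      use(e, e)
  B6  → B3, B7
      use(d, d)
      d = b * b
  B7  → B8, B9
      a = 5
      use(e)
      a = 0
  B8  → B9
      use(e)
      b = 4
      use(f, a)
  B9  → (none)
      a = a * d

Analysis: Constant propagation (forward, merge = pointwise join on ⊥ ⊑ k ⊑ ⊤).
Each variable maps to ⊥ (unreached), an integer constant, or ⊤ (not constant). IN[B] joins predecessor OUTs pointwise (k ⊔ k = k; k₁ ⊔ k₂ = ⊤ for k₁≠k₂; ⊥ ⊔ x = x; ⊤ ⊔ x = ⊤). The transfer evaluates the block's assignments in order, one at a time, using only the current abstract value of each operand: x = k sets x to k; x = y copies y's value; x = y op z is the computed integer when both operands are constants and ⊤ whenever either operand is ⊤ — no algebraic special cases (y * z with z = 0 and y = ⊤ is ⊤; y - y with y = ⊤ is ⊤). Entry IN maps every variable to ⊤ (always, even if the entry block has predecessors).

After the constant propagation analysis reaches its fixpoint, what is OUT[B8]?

Converged values:
  B0:  IN=(all ⊤)  OUT=(all ⊤)
  B1:  IN=(all ⊤)  OUT=(all ⊤)
  B2:  IN=(all ⊤)  OUT={b:3; rest ⊤}
  B3:  IN=(all ⊤)  OUT=(all ⊤)
  B4:  IN=(all ⊤)  OUT={e:5; rest ⊤}
  B5:  IN={e:5; rest ⊤}  OUT={e:5; rest ⊤}
  B6:  IN={e:5; rest ⊤}  OUT={e:5; rest ⊤}
  B7:  IN={e:5; rest ⊤}  OUT={a:0, e:5; rest ⊤}
  B8:  IN=(all ⊤)  OUT={b:4; rest ⊤}
  B9:  IN=(all ⊤)  OUT=(all ⊤)

Merge at B8: IN[B8] = OUT[B0] ⊔ OUT[B7] = {a: ⊤, b: ⊤, c: ⊤, d: ⊤, e: ⊤, f: ⊤}
Applying B8's transfer function to that IN value gives OUT[B8] (row B8 above).

Answer: {a: ⊤, b: 4, c: ⊤, d: ⊤, e: ⊤, f: ⊤}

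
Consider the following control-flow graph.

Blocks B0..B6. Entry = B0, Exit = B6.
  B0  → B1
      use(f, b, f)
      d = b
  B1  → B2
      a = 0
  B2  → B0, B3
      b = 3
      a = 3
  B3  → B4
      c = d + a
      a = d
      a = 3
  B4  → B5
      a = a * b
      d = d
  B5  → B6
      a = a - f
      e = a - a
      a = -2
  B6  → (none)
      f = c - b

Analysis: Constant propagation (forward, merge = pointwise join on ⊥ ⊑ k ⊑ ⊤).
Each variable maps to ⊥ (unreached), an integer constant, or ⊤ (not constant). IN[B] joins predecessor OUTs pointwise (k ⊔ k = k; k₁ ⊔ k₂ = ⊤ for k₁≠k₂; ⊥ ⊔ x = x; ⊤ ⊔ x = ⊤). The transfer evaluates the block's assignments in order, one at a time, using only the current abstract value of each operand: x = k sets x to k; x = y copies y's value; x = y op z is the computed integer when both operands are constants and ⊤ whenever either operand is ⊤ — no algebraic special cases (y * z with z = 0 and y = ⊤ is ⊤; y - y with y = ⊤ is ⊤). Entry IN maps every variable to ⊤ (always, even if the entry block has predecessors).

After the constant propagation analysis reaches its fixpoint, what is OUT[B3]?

Per-block solution:
  B0:  IN=(all ⊤)  OUT=(all ⊤)
  B1:  IN=(all ⊤)  OUT={a:0; rest ⊤}
  B2:  IN={a:0; rest ⊤}  OUT={a:3, b:3; rest ⊤}
  B3:  IN={a:3, b:3; rest ⊤}  OUT={a:3, b:3; rest ⊤}
  B4:  IN={a:3, b:3; rest ⊤}  OUT={a:9, b:3; rest ⊤}
  B5:  IN={a:9, b:3; rest ⊤}  OUT={a:-2, b:3; rest ⊤}
  B6:  IN={a:-2, b:3; rest ⊤}  OUT={a:-2, b:3; rest ⊤}

Merge at B3: IN[B3] = OUT[B2] = {a: 3, b: 3, c: ⊤, d: ⊤, e: ⊤, f: ⊤}
Applying B3's transfer function to that IN value gives OUT[B3] (row B3 above).

Answer: {a: 3, b: 3, c: ⊤, d: ⊤, e: ⊤, f: ⊤}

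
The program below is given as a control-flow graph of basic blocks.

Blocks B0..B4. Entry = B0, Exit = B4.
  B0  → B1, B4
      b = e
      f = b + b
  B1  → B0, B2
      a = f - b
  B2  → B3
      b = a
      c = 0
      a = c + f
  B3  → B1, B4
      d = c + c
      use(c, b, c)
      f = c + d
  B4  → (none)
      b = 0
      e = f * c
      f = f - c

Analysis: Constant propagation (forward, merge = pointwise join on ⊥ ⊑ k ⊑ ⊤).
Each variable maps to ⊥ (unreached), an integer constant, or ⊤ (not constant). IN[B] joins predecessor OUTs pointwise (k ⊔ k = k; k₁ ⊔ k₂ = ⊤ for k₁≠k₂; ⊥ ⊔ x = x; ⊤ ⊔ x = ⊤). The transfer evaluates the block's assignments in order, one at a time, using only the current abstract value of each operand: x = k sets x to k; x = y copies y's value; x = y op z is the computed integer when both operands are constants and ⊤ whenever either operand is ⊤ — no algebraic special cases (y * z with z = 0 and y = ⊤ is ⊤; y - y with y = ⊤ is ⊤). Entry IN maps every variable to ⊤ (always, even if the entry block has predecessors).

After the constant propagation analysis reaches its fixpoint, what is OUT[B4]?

Answer: {a: ⊤, b: 0, c: ⊤, d: ⊤, e: ⊤, f: ⊤}

Derivation:
Per-block solution:
  B0:   IN=(all ⊤)   OUT=(all ⊤)
  B1:   IN=(all ⊤)   OUT=(all ⊤)
  B2:   IN=(all ⊤)   OUT={c:0; rest ⊤}
  B3:   IN={c:0; rest ⊤}   OUT={c:0, d:0, f:0; rest ⊤}
  B4:   IN=(all ⊤)   OUT={b:0; rest ⊤}

Merge at B4: IN[B4] = OUT[B0] ⊔ OUT[B3] = {a: ⊤, b: ⊤, c: ⊤, d: ⊤, e: ⊤, f: ⊤}
Applying B4's transfer function to that IN value gives OUT[B4] (row B4 above).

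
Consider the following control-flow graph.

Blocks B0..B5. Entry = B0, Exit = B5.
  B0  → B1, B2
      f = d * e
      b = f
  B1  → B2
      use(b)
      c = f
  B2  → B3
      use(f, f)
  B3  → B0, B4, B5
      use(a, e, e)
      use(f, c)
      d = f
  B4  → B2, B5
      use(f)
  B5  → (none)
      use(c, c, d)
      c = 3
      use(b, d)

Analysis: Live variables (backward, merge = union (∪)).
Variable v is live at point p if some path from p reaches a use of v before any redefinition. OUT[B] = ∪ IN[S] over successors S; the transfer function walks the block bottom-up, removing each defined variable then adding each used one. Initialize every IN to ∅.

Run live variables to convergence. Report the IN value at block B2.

Converged values:
  B0: | IN={a, c, d, e} | OUT={a, b, c, e, f}
  B1: | IN={a, b, e, f} | OUT={a, b, c, e, f}
  B2: | IN={a, b, c, e, f} | OUT={a, b, c, e, f}
  B3: | IN={a, b, c, e, f} | OUT={a, b, c, d, e, f}
  B4: | IN={a, b, c, d, e, f} | OUT={a, b, c, d, e, f}
  B5: | IN={b, c, d} | OUT={}

Merge at B2: OUT[B2] = IN[B3] = {a, b, c, e, f}
Applying B2's transfer function to that OUT value gives IN[B2] (row B2 above).

Answer: {a, b, c, e, f}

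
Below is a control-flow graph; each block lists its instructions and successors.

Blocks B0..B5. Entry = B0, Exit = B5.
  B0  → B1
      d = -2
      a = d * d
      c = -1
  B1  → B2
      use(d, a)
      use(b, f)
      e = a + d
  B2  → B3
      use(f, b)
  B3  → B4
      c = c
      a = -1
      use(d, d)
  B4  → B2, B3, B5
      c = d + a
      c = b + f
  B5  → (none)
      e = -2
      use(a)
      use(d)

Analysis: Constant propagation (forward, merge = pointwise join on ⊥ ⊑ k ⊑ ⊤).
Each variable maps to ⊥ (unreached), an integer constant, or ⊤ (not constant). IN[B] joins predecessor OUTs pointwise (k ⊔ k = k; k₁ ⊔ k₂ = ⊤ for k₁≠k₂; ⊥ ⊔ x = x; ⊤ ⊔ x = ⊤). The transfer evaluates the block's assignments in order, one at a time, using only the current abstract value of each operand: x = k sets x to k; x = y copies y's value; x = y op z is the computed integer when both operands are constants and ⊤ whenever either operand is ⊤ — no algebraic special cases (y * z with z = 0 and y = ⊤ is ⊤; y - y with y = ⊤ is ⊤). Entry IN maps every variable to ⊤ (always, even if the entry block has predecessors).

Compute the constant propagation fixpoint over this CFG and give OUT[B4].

Per-block solution:
  B0:  IN=(all ⊤)  OUT={a:4, c:-1, d:-2; rest ⊤}
  B1:  IN={a:4, c:-1, d:-2; rest ⊤}  OUT={a:4, c:-1, d:-2, e:2; rest ⊤}
  B2:  IN={d:-2, e:2; rest ⊤}  OUT={d:-2, e:2; rest ⊤}
  B3:  IN={d:-2, e:2; rest ⊤}  OUT={a:-1, d:-2, e:2; rest ⊤}
  B4:  IN={a:-1, d:-2, e:2; rest ⊤}  OUT={a:-1, d:-2, e:2; rest ⊤}
  B5:  IN={a:-1, d:-2, e:2; rest ⊤}  OUT={a:-1, d:-2, e:-2; rest ⊤}

Merge at B4: IN[B4] = OUT[B3] = {a: -1, b: ⊤, c: ⊤, d: -2, e: 2, f: ⊤}
Applying B4's transfer function to that IN value gives OUT[B4] (row B4 above).

Answer: {a: -1, b: ⊤, c: ⊤, d: -2, e: 2, f: ⊤}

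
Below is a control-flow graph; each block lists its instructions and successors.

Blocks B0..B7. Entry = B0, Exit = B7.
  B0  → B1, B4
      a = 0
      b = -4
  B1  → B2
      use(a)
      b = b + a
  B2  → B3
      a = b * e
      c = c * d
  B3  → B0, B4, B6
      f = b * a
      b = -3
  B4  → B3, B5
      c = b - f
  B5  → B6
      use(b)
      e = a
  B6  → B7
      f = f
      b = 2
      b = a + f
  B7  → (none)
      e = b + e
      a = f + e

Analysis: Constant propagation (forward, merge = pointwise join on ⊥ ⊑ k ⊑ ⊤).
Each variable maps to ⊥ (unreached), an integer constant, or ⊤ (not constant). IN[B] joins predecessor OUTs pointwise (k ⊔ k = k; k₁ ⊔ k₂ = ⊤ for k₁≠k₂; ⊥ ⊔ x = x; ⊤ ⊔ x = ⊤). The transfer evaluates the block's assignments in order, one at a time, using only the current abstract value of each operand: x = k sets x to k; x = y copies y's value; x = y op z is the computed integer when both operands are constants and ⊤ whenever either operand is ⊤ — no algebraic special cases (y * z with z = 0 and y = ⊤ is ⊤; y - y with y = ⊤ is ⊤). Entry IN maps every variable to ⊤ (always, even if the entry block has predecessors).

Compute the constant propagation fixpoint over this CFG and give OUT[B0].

Per-block solution:
  B0:   IN=(all ⊤)   OUT={a:0, b:-4; rest ⊤}
  B1:   IN={a:0, b:-4; rest ⊤}   OUT={a:0, b:-4; rest ⊤}
  B2:   IN={a:0, b:-4; rest ⊤}   OUT={b:-4; rest ⊤}
  B3:   IN=(all ⊤)   OUT={b:-3; rest ⊤}
  B4:   IN=(all ⊤)   OUT=(all ⊤)
  B5:   IN=(all ⊤)   OUT=(all ⊤)
  B6:   IN=(all ⊤)   OUT=(all ⊤)
  B7:   IN=(all ⊤)   OUT=(all ⊤)

Merge at B0 (entry node, so the boundary value (all ⊤) is joined with the incoming edge(s)): IN[B0] = (all ⊤) ⊔ OUT[B3] = {a: ⊤, b: ⊤, c: ⊤, d: ⊤, e: ⊤, f: ⊤}
Applying B0's transfer function to that IN value gives OUT[B0] (row B0 above).

Answer: {a: 0, b: -4, c: ⊤, d: ⊤, e: ⊤, f: ⊤}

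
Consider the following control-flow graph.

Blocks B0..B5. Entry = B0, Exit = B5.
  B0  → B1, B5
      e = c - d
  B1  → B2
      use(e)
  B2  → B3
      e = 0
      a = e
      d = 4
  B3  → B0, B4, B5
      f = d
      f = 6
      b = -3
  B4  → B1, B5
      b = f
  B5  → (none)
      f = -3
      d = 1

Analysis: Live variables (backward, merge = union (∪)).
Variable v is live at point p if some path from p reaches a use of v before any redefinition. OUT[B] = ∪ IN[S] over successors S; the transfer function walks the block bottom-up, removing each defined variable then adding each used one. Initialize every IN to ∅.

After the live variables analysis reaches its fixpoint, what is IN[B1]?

Converged values:
  B0:   IN={c, d}   OUT={c, e}
  B1:   IN={c, e}   OUT={c}
  B2:   IN={c}   OUT={c, d, e}
  B3:   IN={c, d, e}   OUT={c, d, e, f}
  B4:   IN={c, e, f}   OUT={c, e}
  B5:   IN={}   OUT={}

Merge at B1: OUT[B1] = IN[B2] = {c}
Applying B1's transfer function to that OUT value gives IN[B1] (row B1 above).

Answer: {c, e}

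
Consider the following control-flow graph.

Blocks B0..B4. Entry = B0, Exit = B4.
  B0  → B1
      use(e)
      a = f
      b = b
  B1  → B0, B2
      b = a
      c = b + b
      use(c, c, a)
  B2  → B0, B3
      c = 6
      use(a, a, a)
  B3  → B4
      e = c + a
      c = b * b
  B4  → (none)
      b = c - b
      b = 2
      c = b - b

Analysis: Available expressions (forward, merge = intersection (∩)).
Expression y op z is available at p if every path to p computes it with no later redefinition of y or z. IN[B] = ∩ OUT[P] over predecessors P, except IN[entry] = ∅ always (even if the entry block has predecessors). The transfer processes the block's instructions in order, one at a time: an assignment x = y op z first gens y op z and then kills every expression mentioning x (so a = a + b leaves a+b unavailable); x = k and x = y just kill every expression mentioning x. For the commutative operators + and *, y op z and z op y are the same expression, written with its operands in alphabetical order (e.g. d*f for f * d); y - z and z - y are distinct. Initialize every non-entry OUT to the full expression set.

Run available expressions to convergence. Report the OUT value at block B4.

Answer: {b-b}

Trace:
Fixpoint table:
  B0:   IN={}   OUT={}
  B1:   IN={}   OUT={b+b}
  B2:   IN={b+b}   OUT={b+b}
  B3:   IN={b+b}   OUT={b*b, b+b}
  B4:   IN={b*b, b+b}   OUT={b-b}

Merge at B4: IN[B4] = OUT[B3] = {b*b, b+b}
Applying B4's transfer function to that IN value gives OUT[B4] (row B4 above).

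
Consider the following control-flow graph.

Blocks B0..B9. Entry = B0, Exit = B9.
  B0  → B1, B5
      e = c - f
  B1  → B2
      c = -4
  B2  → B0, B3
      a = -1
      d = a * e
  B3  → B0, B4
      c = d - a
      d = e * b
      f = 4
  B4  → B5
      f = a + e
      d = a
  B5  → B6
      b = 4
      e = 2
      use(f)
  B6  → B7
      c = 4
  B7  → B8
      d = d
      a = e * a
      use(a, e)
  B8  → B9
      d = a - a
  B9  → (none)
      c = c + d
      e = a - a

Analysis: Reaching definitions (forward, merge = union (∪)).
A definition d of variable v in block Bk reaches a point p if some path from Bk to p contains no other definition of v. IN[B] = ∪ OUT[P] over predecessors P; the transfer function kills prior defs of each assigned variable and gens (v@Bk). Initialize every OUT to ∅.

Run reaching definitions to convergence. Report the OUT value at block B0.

Fixpoint table:
  B0: | IN={a@B2, c@B1, c@B3, d@B2, d@B3, e@B0, f@B3} | OUT={a@B2, c@B1, c@B3, d@B2, d@B3, e@B0, f@B3}
  B1: | IN={a@B2, c@B1, c@B3, d@B2, d@B3, e@B0, f@B3} | OUT={a@B2, c@B1, d@B2, d@B3, e@B0, f@B3}
  B2: | IN={a@B2, c@B1, d@B2, d@B3, e@B0, f@B3} | OUT={a@B2, c@B1, d@B2, e@B0, f@B3}
  B3: | IN={a@B2, c@B1, d@B2, e@B0, f@B3} | OUT={a@B2, c@B3, d@B3, e@B0, f@B3}
  B4: | IN={a@B2, c@B3, d@B3, e@B0, f@B3} | OUT={a@B2, c@B3, d@B4, e@B0, f@B4}
  B5: | IN={a@B2, c@B1, c@B3, d@B2, d@B3, d@B4, e@B0, f@B3, f@B4} | OUT={a@B2, b@B5, c@B1, c@B3, d@B2, d@B3, d@B4, e@B5, f@B3, f@B4}
  B6: | IN={a@B2, b@B5, c@B1, c@B3, d@B2, d@B3, d@B4, e@B5, f@B3, f@B4} | OUT={a@B2, b@B5, c@B6, d@B2, d@B3, d@B4, e@B5, f@B3, f@B4}
  B7: | IN={a@B2, b@B5, c@B6, d@B2, d@B3, d@B4, e@B5, f@B3, f@B4} | OUT={a@B7, b@B5, c@B6, d@B7, e@B5, f@B3, f@B4}
  B8: | IN={a@B7, b@B5, c@B6, d@B7, e@B5, f@B3, f@B4} | OUT={a@B7, b@B5, c@B6, d@B8, e@B5, f@B3, f@B4}
  B9: | IN={a@B7, b@B5, c@B6, d@B8, e@B5, f@B3, f@B4} | OUT={a@B7, b@B5, c@B9, d@B8, e@B9, f@B3, f@B4}

Merge at B0 (entry node, so the boundary value {} is joined with the incoming edge(s)): IN[B0] = {} ⊔ OUT[B2] ⊔ OUT[B3] = {a@B2, c@B1, c@B3, d@B2, d@B3, e@B0, f@B3}
Applying B0's transfer function to that IN value gives OUT[B0] (row B0 above).

Answer: {a@B2, c@B1, c@B3, d@B2, d@B3, e@B0, f@B3}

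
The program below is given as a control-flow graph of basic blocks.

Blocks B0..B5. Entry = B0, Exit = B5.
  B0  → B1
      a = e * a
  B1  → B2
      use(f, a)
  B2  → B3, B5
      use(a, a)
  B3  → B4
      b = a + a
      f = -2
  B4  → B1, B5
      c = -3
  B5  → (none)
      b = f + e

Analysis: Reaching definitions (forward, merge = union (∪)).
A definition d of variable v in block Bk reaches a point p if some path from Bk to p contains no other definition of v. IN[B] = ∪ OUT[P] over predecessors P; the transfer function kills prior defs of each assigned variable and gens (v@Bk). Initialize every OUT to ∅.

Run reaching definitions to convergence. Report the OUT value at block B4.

Answer: {a@B0, b@B3, c@B4, f@B3}

Working:
Fixpoint table:
  B0: | IN={} | OUT={a@B0}
  B1: | IN={a@B0, b@B3, c@B4, f@B3} | OUT={a@B0, b@B3, c@B4, f@B3}
  B2: | IN={a@B0, b@B3, c@B4, f@B3} | OUT={a@B0, b@B3, c@B4, f@B3}
  B3: | IN={a@B0, b@B3, c@B4, f@B3} | OUT={a@B0, b@B3, c@B4, f@B3}
  B4: | IN={a@B0, b@B3, c@B4, f@B3} | OUT={a@B0, b@B3, c@B4, f@B3}
  B5: | IN={a@B0, b@B3, c@B4, f@B3} | OUT={a@B0, b@B5, c@B4, f@B3}

Merge at B4: IN[B4] = OUT[B3] = {a@B0, b@B3, c@B4, f@B3}
Applying B4's transfer function to that IN value gives OUT[B4] (row B4 above).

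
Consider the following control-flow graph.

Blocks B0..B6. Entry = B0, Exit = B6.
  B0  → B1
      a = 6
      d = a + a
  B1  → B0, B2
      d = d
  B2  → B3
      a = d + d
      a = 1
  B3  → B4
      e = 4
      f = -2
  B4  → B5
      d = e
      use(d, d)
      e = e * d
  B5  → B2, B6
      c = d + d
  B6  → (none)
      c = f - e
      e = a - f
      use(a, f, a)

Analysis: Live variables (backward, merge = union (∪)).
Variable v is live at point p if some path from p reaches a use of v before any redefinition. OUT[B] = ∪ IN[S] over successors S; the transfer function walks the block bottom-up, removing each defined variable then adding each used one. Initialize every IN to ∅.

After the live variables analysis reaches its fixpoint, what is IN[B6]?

Answer: {a, e, f}

Trace:
Per-block solution:
  B0:   IN={}   OUT={d}
  B1:   IN={d}   OUT={d}
  B2:   IN={d}   OUT={a}
  B3:   IN={a}   OUT={a, e, f}
  B4:   IN={a, e, f}   OUT={a, d, e, f}
  B5:   IN={a, d, e, f}   OUT={a, d, e, f}
  B6:   IN={a, e, f}   OUT={}

B6 is the boundary node: OUT[B6] = {}
Applying B6's transfer function to that OUT value gives IN[B6] (row B6 above).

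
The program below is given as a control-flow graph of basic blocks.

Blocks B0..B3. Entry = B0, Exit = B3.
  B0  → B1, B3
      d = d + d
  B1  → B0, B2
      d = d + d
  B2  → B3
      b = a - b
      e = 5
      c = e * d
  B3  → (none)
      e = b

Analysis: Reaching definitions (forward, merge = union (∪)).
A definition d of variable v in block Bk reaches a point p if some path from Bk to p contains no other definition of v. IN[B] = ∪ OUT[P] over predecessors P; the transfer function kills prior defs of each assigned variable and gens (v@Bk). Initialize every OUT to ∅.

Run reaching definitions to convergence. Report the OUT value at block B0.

Answer: {d@B0}

Trace:
Converged values:
  B0:   IN={d@B1}   OUT={d@B0}
  B1:   IN={d@B0}   OUT={d@B1}
  B2:   IN={d@B1}   OUT={b@B2, c@B2, d@B1, e@B2}
  B3:   IN={b@B2, c@B2, d@B0, d@B1, e@B2}   OUT={b@B2, c@B2, d@B0, d@B1, e@B3}

Merge at B0 (entry node, so the boundary value {} is joined with the incoming edge(s)): IN[B0] = {} ⊔ OUT[B1] = {d@B1}
Applying B0's transfer function to that IN value gives OUT[B0] (row B0 above).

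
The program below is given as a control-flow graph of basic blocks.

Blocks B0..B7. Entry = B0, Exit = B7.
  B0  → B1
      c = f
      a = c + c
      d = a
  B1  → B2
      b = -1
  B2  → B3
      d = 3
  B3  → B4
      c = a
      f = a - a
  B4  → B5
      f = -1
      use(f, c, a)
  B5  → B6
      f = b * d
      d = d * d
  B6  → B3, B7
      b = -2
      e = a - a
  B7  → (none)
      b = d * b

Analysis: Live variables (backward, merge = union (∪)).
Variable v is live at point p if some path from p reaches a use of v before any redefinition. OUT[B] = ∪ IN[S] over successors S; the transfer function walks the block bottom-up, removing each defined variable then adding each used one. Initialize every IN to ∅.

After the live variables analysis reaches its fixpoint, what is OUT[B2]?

Fixpoint table:
  B0:  IN={f}  OUT={a}
  B1:  IN={a}  OUT={a, b}
  B2:  IN={a, b}  OUT={a, b, d}
  B3:  IN={a, b, d}  OUT={a, b, c, d}
  B4:  IN={a, b, c, d}  OUT={a, b, d}
  B5:  IN={a, b, d}  OUT={a, d}
  B6:  IN={a, d}  OUT={a, b, d}
  B7:  IN={b, d}  OUT={}

Merge at B2: OUT[B2] = IN[B3] = {a, b, d}

Answer: {a, b, d}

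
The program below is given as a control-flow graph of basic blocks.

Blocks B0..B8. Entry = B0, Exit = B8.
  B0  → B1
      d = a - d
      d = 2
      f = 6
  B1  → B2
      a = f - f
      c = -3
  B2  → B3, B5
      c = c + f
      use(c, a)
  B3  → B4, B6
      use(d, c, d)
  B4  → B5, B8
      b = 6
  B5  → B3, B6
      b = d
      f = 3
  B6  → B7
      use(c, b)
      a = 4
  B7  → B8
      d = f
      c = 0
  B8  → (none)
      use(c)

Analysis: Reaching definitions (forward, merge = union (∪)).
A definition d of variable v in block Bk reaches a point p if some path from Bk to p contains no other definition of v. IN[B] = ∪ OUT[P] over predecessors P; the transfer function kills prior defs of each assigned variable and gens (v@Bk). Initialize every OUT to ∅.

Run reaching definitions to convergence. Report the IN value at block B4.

Answer: {a@B1, b@B5, c@B2, d@B0, f@B0, f@B5}

Working:
Per-block solution:
  B0:  IN={}  OUT={d@B0, f@B0}
  B1:  IN={d@B0, f@B0}  OUT={a@B1, c@B1, d@B0, f@B0}
  B2:  IN={a@B1, c@B1, d@B0, f@B0}  OUT={a@B1, c@B2, d@B0, f@B0}
  B3:  IN={a@B1, b@B5, c@B2, d@B0, f@B0, f@B5}  OUT={a@B1, b@B5, c@B2, d@B0, f@B0, f@B5}
  B4:  IN={a@B1, b@B5, c@B2, d@B0, f@B0, f@B5}  OUT={a@B1, b@B4, c@B2, d@B0, f@B0, f@B5}
  B5:  IN={a@B1, b@B4, c@B2, d@B0, f@B0, f@B5}  OUT={a@B1, b@B5, c@B2, d@B0, f@B5}
  B6:  IN={a@B1, b@B5, c@B2, d@B0, f@B0, f@B5}  OUT={a@B6, b@B5, c@B2, d@B0, f@B0, f@B5}
  B7:  IN={a@B6, b@B5, c@B2, d@B0, f@B0, f@B5}  OUT={a@B6, b@B5, c@B7, d@B7, f@B0, f@B5}
  B8:  IN={a@B1, a@B6, b@B4, b@B5, c@B2, c@B7, d@B0, d@B7, f@B0, f@B5}  OUT={a@B1, a@B6, b@B4, b@B5, c@B2, c@B7, d@B0, d@B7, f@B0, f@B5}

Merge at B4: IN[B4] = OUT[B3] = {a@B1, b@B5, c@B2, d@B0, f@B0, f@B5}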